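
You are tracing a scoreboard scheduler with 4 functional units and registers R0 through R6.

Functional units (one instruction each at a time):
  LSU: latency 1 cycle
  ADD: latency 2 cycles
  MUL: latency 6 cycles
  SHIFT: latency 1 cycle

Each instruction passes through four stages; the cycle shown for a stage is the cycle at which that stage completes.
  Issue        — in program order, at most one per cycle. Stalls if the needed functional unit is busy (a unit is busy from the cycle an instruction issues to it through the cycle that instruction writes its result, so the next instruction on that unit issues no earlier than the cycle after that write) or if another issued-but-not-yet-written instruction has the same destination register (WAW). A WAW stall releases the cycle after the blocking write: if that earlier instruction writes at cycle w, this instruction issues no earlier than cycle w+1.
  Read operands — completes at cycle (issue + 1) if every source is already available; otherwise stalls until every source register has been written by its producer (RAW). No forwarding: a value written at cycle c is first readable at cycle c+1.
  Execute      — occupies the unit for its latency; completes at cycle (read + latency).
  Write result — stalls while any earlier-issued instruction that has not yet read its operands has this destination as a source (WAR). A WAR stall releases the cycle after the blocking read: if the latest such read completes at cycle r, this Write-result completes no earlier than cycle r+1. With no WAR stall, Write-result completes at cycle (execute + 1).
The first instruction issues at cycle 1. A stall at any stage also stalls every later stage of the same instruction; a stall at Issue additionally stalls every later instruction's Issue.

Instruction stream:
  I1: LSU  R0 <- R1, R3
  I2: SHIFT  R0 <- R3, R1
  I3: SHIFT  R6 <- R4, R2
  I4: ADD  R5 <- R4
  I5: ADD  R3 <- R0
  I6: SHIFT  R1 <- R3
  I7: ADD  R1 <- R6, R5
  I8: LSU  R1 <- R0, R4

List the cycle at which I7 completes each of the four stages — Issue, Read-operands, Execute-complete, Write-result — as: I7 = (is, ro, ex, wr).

I7 = (23, 24, 26, 27)

I1: IS=1 RO=2 EX=3 WR=4
I2: IS=5 RO=6 EX=7 WR=8  [WAW R0: wait I1 write@4]
I3: IS=9 RO=10 EX=11 WR=12  [struct: SHIFT busy until I2 writes@8]
I4: IS=10 RO=11 EX=13 WR=14
I5: IS=15 RO=16 EX=18 WR=19  [struct: ADD busy until I4 writes@14]
I6: IS=16 RO=20 EX=21 WR=22  [RAW R3: wait I5 write@19]
I7: IS=23 RO=24 EX=26 WR=27  [WAW R1: wait I6 write@22]
I8: IS=28 RO=29 EX=30 WR=31  [WAW R1: wait I7 write@27]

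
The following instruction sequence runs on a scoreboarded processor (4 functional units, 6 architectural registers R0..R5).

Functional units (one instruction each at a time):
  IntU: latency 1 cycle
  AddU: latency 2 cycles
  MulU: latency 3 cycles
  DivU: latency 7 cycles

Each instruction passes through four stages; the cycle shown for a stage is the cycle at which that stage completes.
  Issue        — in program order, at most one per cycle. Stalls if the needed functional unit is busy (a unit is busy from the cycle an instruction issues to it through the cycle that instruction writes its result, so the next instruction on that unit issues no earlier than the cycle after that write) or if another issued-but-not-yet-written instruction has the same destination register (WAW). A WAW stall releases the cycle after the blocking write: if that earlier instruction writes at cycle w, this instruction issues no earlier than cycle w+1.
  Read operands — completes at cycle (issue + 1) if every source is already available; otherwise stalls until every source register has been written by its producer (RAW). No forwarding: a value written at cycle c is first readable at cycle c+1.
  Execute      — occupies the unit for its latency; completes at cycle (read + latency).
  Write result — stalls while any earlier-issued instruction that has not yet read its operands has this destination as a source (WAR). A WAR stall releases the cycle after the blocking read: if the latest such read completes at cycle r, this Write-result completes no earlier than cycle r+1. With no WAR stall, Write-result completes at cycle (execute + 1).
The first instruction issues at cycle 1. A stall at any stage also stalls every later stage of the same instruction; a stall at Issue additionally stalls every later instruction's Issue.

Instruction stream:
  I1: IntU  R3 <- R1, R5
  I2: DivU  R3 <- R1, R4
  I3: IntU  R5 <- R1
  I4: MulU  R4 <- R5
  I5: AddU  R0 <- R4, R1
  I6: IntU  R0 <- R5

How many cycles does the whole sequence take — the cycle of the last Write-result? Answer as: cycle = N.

cycle = 22

1) issue 1, read 2, done 3, write 4
2) issue 5, read 6, done 13, write 14  <WAW R3: wait I1 write@4>
3) issue 6, read 7, done 8, write 9
4) issue 7, read 10, done 13, write 14  <RAW R5: wait I3 write@9>
5) issue 8, read 15, done 17, write 18  <RAW R4: wait I4 write@14>
6) issue 19, read 20, done 21, write 22  <WAW R0: wait I5 write@18>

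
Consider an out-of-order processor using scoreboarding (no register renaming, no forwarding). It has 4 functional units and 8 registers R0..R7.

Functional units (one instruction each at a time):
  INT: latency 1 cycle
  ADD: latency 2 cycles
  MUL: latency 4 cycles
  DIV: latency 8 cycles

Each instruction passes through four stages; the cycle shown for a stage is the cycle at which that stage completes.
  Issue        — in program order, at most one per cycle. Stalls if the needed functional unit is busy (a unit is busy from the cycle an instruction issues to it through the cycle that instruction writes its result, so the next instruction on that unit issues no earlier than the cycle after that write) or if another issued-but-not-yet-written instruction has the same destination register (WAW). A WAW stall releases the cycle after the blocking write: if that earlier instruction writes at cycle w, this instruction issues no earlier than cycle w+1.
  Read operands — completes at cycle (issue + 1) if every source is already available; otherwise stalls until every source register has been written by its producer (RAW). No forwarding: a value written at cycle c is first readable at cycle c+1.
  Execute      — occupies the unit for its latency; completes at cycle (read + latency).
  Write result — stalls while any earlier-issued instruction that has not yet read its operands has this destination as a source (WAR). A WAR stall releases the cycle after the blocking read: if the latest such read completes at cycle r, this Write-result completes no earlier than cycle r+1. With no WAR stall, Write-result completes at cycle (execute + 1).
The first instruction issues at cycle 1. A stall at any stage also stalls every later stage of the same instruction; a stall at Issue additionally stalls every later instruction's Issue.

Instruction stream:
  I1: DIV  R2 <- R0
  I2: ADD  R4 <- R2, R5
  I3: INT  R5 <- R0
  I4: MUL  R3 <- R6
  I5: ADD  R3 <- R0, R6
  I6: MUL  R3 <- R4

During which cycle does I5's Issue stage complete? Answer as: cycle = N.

cycle = 16

cycle 1: I1→DIV
cycle 2: I1 RO | I2→ADD
cycle 3: I3→INT
cycle 4: I3 RO | I4→MUL
cycle 5: I3 EX | I4 RO
cycle 9: I4 EX
cycle 10: I1 EX | I4 WR R3
cycle 11: I1 WR R2
cycle 12: I2 RO
cycle 13: I3 WR R5
cycle 14: I2 EX
cycle 15: I2 WR R4
cycle 16: I5→ADD
cycle 17: I5 RO
cycle 19: I5 EX
cycle 20: I5 WR R3
cycle 21: I6→MUL
cycle 22: I6 RO
cycle 26: I6 EX
cycle 27: I6 WR R3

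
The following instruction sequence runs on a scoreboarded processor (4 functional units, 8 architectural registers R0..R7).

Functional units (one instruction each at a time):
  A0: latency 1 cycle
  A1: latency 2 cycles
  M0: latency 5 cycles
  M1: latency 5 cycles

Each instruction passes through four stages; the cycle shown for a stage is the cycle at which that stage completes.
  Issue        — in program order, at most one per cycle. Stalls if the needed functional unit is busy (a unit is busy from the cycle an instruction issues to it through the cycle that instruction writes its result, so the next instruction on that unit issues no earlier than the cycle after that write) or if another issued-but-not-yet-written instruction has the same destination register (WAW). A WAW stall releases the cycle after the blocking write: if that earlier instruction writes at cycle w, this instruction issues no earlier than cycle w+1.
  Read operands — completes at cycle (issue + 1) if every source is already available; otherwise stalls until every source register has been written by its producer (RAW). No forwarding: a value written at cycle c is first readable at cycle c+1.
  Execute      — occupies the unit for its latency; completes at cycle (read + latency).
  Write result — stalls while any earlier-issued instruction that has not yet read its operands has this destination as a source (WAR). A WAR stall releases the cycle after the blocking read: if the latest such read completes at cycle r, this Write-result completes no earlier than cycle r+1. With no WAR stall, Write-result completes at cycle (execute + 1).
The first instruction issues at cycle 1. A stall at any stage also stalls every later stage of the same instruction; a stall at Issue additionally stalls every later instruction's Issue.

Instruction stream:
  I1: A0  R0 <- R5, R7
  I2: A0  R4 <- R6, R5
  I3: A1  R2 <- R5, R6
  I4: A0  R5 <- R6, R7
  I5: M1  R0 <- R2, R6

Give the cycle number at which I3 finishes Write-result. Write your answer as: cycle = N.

cycle = 10

  I1 | 1 | 2 | 3 | 4
  I2 | 5 | 6 | 7 | 8   struct: A0 busy until I1 writes@4
  I3 | 6 | 7 | 9 | 10
  I4 | 9 | 10 | 11 | 12   struct: A0 busy until I2 writes@8
  I5 | 10 | 11 | 16 | 17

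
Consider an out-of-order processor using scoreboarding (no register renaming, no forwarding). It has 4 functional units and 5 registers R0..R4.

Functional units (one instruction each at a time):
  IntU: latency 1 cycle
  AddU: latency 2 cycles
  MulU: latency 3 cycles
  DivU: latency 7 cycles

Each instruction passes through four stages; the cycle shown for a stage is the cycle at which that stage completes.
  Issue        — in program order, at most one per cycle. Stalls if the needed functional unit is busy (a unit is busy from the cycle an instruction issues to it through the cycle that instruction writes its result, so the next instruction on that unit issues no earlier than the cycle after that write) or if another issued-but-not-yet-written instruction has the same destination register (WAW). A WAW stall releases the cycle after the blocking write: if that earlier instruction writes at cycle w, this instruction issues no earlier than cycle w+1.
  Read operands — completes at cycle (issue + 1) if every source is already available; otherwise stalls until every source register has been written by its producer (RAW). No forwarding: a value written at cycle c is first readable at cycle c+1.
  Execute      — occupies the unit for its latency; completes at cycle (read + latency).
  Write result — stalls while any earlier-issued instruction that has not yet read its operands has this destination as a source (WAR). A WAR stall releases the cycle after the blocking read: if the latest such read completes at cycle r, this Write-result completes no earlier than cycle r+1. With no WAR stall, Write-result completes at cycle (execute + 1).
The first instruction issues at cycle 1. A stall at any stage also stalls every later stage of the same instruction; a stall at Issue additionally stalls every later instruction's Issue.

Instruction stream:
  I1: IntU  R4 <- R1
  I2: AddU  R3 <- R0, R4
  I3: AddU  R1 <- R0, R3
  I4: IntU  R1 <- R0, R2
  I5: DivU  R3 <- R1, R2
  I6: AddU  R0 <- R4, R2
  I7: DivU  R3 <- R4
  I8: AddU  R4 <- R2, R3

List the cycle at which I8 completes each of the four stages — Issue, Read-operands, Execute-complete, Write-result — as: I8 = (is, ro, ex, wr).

I8 = (28, 37, 39, 40)

I1  is:1  ro:2  ex:3  wr:4
I2  is:2  ro:5  ex:7  wr:8  — RAW R4: wait I1 write@4
I3  is:9  ro:10  ex:12  wr:13  — struct: AddU busy until I2 writes@8
I4  is:14  ro:15  ex:16  wr:17  — WAW R1: wait I3 write@13
I5  is:15  ro:18  ex:25  wr:26  — RAW R1: wait I4 write@17
I6  is:16  ro:17  ex:19  wr:20
I7  is:27  ro:28  ex:35  wr:36  — struct: DivU busy until I5 writes@26
I8  is:28  ro:37  ex:39  wr:40  — RAW R3: wait I7 write@36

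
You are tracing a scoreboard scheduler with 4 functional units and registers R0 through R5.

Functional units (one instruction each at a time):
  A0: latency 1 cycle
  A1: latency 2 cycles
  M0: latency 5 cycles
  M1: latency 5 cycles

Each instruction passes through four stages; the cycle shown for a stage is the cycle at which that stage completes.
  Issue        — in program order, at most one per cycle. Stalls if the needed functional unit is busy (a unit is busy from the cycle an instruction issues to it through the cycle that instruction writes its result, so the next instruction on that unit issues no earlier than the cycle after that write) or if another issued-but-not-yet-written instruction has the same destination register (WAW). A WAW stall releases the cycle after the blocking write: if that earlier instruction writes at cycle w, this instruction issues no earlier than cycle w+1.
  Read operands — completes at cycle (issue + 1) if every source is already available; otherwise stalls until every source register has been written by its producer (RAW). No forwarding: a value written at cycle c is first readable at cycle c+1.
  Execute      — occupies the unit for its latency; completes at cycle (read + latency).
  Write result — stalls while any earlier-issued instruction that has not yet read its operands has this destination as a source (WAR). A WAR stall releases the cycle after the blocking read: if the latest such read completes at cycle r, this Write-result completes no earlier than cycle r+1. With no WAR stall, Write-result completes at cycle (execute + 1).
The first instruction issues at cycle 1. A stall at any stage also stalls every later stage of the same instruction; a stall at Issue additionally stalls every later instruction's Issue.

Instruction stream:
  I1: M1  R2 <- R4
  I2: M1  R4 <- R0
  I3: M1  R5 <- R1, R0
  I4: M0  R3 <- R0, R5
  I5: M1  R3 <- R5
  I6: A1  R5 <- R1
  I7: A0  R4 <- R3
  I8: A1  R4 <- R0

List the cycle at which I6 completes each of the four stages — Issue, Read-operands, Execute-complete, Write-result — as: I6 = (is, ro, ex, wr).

I6 = (33, 34, 36, 37)

1) issue 1, read 2, done 7, write 8
2) issue 9, read 10, done 15, write 16  <struct: M1 busy until I1 writes@8>
3) issue 17, read 18, done 23, write 24  <struct: M1 busy until I2 writes@16>
4) issue 18, read 25, done 30, write 31  <RAW R5: wait I3 write@24>
5) issue 32, read 33, done 38, write 39  <WAW R3: wait I4 write@31>
6) issue 33, read 34, done 36, write 37
7) issue 34, read 40, done 41, write 42  <RAW R3: wait I5 write@39>
8) issue 43, read 44, done 46, write 47  <WAW R4: wait I7 write@42>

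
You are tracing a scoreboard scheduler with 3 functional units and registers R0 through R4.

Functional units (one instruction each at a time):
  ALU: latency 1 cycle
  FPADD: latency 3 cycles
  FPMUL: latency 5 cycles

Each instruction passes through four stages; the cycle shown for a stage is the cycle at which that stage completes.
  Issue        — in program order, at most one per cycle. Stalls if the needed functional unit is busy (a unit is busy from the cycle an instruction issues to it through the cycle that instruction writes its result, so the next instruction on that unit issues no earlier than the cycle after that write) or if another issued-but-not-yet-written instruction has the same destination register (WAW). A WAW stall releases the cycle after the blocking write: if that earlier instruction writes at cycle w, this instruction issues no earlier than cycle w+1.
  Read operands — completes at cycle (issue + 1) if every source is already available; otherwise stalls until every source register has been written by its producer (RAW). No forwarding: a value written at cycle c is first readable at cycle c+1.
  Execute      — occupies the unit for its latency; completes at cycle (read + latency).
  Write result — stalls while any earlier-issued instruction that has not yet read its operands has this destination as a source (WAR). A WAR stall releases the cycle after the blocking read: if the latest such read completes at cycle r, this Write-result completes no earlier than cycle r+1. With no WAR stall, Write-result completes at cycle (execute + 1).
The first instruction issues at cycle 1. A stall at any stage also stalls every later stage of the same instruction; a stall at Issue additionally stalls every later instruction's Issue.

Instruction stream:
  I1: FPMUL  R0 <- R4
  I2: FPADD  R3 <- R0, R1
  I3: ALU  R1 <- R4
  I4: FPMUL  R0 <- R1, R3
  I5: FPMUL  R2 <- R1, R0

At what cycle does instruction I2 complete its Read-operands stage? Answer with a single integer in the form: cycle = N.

cycle = 9

I1: IS=1 RO=2 EX=7 WR=8
I2: IS=2 RO=9 EX=12 WR=13  [RAW R0: wait I1 write@8]
I3: IS=3 RO=4 EX=5 WR=10  [WAR R1: wait I2 read@9]
I4: IS=9 RO=14 EX=19 WR=20  [struct: FPMUL busy until I1 writes@8; RAW R3: wait I2 write@13]
I5: IS=21 RO=22 EX=27 WR=28  [struct: FPMUL busy until I4 writes@20]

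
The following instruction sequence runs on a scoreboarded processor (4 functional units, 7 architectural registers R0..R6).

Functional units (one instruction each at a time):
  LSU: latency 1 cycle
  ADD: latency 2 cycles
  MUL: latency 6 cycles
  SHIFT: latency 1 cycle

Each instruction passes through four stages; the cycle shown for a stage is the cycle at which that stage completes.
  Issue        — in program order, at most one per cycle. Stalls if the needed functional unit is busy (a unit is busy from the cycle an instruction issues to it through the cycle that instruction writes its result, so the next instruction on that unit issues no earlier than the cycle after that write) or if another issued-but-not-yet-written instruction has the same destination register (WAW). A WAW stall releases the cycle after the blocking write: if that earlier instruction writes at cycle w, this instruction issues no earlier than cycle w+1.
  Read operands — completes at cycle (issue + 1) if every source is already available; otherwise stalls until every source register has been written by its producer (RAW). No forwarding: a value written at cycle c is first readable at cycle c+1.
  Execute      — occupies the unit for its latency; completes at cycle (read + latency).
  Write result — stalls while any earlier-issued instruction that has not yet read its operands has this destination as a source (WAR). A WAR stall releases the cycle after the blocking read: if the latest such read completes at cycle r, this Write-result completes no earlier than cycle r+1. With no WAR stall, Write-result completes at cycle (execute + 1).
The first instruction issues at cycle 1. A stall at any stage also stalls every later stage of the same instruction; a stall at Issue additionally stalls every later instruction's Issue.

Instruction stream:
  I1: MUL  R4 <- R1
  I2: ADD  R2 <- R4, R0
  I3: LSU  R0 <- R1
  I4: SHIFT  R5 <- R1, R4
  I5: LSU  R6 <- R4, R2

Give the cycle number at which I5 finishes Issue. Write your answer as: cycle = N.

cycle = 12

1) issue 1, read 2, done 8, write 9
2) issue 2, read 10, done 12, write 13  <RAW R4: wait I1 write@9>
3) issue 3, read 4, done 5, write 11  <WAR R0: wait I2 read@10>
4) issue 4, read 10, done 11, write 12  <RAW R4: wait I1 write@9>
5) issue 12, read 14, done 15, write 16  <struct: LSU busy until I3 writes@11 / RAW R2: wait I2 write@13>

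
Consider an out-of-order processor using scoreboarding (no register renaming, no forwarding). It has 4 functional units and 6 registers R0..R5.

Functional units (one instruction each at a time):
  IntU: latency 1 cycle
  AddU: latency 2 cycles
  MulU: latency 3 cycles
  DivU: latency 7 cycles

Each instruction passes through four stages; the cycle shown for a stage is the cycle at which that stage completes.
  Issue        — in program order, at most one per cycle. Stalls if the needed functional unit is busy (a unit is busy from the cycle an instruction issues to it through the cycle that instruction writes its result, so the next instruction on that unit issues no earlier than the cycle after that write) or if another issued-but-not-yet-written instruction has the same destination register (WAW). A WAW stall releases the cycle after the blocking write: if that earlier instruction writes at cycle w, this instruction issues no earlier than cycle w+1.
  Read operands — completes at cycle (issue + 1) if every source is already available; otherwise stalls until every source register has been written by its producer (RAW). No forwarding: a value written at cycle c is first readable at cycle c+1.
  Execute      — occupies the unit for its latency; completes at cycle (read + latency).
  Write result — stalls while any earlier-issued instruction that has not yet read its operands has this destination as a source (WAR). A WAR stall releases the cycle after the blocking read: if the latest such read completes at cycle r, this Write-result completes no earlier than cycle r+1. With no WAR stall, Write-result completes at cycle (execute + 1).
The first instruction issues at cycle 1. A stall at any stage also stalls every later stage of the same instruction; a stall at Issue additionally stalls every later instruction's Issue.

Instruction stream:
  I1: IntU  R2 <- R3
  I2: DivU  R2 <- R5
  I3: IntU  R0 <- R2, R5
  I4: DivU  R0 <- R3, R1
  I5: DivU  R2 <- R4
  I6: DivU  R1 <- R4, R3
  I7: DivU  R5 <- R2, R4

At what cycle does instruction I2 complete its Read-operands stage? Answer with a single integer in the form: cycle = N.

I1  is:1  ro:2  ex:3  wr:4
I2  is:5  ro:6  ex:13  wr:14  — WAW R2: wait I1 write@4
I3  is:6  ro:15  ex:16  wr:17  — RAW R2: wait I2 write@14
I4  is:18  ro:19  ex:26  wr:27  — WAW R0: wait I3 write@17
I5  is:28  ro:29  ex:36  wr:37  — struct: DivU busy until I4 writes@27
I6  is:38  ro:39  ex:46  wr:47  — struct: DivU busy until I5 writes@37
I7  is:48  ro:49  ex:56  wr:57  — struct: DivU busy until I6 writes@47

cycle = 6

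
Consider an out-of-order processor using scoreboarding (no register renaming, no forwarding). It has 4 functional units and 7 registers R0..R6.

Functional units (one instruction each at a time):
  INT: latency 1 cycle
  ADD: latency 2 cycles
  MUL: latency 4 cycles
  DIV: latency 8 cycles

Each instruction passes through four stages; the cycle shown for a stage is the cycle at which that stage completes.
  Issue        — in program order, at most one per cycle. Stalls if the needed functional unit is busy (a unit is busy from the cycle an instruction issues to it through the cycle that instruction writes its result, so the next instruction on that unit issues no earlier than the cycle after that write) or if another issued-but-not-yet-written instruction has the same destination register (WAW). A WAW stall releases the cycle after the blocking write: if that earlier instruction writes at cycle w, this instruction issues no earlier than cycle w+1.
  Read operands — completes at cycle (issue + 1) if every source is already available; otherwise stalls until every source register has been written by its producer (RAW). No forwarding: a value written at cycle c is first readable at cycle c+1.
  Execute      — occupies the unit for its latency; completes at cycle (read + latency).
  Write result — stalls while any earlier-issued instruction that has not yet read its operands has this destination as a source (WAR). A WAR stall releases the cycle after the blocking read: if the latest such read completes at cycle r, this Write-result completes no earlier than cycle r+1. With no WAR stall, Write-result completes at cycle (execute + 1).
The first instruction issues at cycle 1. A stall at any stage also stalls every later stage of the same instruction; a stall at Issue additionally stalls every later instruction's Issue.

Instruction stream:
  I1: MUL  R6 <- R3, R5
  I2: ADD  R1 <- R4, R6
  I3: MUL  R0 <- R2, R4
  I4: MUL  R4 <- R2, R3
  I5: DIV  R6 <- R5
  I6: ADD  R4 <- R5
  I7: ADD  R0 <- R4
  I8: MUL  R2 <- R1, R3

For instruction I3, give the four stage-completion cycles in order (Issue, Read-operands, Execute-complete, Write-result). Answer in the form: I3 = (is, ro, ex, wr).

I3 = (8, 9, 13, 14)

t=1  I1→MUL
t=2  I1 RO · I2→ADD
t=6  I1 EX
t=7  I1 WR R6
t=8  I2 RO · I3→MUL
t=9  I3 RO
t=10  I2 EX
t=11  I2 WR R1
t=13  I3 EX
t=14  I3 WR R0
t=15  I4→MUL
t=16  I4 RO · I5→DIV
t=17  I5 RO
t=20  I4 EX
t=21  I4 WR R4
t=22  I6→ADD
t=23  I6 RO
t=25  I5 EX · I6 EX
t=26  I5 WR R6 · I6 WR R4
t=27  I7→ADD
t=28  I7 RO · I8→MUL
t=29  I8 RO
t=30  I7 EX
t=31  I7 WR R0
t=33  I8 EX
t=34  I8 WR R2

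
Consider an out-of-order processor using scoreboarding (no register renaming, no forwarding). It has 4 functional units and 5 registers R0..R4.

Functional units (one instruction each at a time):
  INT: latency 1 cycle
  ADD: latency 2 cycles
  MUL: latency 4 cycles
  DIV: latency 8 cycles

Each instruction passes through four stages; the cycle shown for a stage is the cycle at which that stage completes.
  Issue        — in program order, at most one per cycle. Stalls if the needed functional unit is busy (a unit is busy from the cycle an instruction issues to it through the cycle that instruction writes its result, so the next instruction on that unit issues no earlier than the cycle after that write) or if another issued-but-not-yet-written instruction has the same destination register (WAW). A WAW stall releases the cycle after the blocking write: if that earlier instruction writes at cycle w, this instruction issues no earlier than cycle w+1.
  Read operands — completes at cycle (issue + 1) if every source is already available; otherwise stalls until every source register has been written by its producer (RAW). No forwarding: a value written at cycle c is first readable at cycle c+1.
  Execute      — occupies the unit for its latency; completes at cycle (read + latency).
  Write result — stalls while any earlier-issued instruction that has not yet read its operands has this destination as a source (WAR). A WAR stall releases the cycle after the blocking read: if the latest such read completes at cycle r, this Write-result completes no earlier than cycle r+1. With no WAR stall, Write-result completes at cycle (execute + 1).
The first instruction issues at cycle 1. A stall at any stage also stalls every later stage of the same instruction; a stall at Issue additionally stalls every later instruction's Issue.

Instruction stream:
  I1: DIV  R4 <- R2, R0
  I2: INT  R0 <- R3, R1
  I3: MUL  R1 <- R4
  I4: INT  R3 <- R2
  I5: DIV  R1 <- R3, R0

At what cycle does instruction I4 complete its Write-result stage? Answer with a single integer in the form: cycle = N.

  I1 | 1 | 2 | 10 | 11
  I2 | 2 | 3 | 4 | 5
  I3 | 3 | 12 | 16 | 17   RAW R4: wait I1 write@11
  I4 | 6 | 7 | 8 | 9   struct: INT busy until I2 writes@5
  I5 | 18 | 19 | 27 | 28   WAW R1: wait I3 write@17

cycle = 9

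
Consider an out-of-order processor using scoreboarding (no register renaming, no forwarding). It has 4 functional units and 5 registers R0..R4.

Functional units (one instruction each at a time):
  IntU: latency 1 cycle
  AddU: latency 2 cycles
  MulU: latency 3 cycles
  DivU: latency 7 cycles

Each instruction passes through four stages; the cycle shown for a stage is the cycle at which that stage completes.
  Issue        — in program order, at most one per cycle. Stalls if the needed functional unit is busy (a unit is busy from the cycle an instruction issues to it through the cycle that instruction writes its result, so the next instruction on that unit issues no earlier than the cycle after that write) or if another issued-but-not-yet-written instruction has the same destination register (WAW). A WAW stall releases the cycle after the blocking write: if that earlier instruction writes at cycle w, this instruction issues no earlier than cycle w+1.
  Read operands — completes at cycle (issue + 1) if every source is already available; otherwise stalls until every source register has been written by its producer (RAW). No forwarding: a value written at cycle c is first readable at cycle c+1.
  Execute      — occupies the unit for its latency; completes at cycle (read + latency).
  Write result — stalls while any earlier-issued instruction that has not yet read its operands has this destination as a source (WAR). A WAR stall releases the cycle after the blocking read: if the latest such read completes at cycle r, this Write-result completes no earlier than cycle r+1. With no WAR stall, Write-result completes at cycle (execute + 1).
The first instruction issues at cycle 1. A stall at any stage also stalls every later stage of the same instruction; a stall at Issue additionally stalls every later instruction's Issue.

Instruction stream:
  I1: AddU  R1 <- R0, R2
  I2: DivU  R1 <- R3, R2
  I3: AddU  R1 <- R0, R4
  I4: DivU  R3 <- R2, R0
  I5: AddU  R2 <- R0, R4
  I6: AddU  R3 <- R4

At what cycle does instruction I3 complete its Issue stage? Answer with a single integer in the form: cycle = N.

[I1] 1/2/4/5
[I2] 6/7/14/15  (WAW R1: wait I1 write@5)
[I3] 16/17/19/20  (WAW R1: wait I2 write@15)
[I4] 17/18/25/26
[I5] 21/22/24/25  (struct: AddU busy until I3 writes@20)
[I6] 27/28/30/31  (WAW R3: wait I4 write@26)

cycle = 16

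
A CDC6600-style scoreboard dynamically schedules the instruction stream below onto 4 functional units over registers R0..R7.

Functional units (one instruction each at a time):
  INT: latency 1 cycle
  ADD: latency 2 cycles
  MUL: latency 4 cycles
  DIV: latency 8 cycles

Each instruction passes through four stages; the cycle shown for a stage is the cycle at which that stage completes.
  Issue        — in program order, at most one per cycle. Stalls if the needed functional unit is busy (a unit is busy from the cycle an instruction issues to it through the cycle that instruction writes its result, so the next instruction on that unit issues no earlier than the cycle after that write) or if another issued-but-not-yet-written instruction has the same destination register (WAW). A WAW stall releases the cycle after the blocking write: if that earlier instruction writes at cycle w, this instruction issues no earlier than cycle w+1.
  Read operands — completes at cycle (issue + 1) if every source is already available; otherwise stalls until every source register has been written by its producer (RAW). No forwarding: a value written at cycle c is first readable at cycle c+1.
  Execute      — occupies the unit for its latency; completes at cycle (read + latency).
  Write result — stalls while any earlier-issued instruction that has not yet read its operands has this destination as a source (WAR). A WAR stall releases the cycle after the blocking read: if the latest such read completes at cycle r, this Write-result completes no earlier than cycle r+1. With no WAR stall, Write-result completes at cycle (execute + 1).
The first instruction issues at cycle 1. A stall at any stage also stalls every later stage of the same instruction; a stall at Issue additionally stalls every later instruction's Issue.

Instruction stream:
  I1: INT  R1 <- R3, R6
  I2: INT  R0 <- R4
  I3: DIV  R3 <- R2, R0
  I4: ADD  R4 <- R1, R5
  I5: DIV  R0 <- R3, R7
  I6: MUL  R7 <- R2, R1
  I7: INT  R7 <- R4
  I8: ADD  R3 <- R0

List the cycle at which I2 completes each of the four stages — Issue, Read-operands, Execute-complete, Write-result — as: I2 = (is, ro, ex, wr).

1) issue 1, read 2, done 3, write 4
2) issue 5, read 6, done 7, write 8  <struct: INT busy until I1 writes@4>
3) issue 6, read 9, done 17, write 18  <RAW R0: wait I2 write@8>
4) issue 7, read 8, done 10, write 11
5) issue 19, read 20, done 28, write 29  <struct: DIV busy until I3 writes@18>
6) issue 20, read 21, done 25, write 26
7) issue 27, read 28, done 29, write 30  <WAW R7: wait I6 write@26>
8) issue 28, read 30, done 32, write 33  <RAW R0: wait I5 write@29>

I2 = (5, 6, 7, 8)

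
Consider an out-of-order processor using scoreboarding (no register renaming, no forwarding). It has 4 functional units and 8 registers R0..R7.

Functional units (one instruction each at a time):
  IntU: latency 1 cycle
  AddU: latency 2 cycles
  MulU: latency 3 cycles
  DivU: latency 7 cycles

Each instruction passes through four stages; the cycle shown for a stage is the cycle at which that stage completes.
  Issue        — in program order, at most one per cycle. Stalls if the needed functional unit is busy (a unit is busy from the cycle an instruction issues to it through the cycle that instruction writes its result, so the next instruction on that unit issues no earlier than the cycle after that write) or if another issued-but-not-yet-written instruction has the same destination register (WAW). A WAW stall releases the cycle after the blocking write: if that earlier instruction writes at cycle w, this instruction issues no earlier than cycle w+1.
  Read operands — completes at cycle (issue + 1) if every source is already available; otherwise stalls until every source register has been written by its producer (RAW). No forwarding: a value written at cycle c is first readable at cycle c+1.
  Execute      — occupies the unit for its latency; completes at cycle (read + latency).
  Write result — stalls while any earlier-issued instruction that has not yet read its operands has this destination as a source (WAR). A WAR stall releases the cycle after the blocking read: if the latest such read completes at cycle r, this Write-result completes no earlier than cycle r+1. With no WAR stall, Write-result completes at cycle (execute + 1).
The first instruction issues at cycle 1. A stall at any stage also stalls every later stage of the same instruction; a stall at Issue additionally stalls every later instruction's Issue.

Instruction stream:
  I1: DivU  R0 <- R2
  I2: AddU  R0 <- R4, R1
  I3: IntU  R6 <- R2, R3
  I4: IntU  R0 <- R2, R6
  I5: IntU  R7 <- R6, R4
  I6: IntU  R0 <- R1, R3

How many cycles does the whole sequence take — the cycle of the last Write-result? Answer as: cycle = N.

t=1  issue I1 (DivU)
t=2  I1 read-ops
t=9  I1 finished on DivU
t=10  I1→R0
t=11  issue I2 (AddU)
t=12  I2 read-ops; issue I3 (IntU)
t=13  I3 read-ops
t=14  I2 finished on AddU; I3 finished on IntU
t=15  I2→R0; I3→R6
t=16  issue I4 (IntU)
t=17  I4 read-ops
t=18  I4 finished on IntU
t=19  I4→R0
t=20  issue I5 (IntU)
t=21  I5 read-ops
t=22  I5 finished on IntU
t=23  I5→R7
t=24  issue I6 (IntU)
t=25  I6 read-ops
t=26  I6 finished on IntU
t=27  I6→R0

cycle = 27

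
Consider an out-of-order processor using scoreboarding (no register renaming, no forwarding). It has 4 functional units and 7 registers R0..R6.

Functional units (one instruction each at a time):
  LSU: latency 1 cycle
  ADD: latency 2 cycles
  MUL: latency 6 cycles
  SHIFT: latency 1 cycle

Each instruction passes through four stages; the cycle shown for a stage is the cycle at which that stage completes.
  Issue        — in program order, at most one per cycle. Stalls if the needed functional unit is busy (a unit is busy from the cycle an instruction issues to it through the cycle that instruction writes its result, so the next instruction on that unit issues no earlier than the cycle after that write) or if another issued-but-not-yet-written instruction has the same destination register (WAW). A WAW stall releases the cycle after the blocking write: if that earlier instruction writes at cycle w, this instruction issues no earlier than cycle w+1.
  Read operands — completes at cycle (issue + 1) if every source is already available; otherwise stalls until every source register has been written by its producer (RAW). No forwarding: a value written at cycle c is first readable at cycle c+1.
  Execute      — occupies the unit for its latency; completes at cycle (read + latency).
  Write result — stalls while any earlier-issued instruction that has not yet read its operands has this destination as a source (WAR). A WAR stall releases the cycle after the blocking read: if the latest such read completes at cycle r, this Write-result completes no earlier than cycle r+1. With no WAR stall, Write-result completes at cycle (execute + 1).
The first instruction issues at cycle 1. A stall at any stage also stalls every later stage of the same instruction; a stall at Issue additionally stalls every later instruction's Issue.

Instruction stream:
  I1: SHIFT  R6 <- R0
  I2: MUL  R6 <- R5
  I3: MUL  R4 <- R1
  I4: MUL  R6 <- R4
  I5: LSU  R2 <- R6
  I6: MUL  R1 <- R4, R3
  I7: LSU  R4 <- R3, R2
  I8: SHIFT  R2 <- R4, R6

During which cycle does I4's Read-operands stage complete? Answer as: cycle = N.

c1: I1 issues→SHIFT
c2: I1 reads
c3: I1 exec-done
c4: I1 writes R6
c5: I2 issues→MUL
c6: I2 reads
c12: I2 exec-done
c13: I2 writes R6
c14: I3 issues→MUL
c15: I3 reads
c21: I3 exec-done
c22: I3 writes R4
c23: I4 issues→MUL
c24: I4 reads, I5 issues→LSU
c30: I4 exec-done
c31: I4 writes R6
c32: I5 reads, I6 issues→MUL
c33: I5 exec-done, I6 reads
c34: I5 writes R2
c35: I7 issues→LSU
c36: I7 reads, I8 issues→SHIFT
c37: I7 exec-done
c38: I7 writes R4
c39: I6 exec-done, I8 reads
c40: I6 writes R1, I8 exec-done
c41: I8 writes R2

cycle = 24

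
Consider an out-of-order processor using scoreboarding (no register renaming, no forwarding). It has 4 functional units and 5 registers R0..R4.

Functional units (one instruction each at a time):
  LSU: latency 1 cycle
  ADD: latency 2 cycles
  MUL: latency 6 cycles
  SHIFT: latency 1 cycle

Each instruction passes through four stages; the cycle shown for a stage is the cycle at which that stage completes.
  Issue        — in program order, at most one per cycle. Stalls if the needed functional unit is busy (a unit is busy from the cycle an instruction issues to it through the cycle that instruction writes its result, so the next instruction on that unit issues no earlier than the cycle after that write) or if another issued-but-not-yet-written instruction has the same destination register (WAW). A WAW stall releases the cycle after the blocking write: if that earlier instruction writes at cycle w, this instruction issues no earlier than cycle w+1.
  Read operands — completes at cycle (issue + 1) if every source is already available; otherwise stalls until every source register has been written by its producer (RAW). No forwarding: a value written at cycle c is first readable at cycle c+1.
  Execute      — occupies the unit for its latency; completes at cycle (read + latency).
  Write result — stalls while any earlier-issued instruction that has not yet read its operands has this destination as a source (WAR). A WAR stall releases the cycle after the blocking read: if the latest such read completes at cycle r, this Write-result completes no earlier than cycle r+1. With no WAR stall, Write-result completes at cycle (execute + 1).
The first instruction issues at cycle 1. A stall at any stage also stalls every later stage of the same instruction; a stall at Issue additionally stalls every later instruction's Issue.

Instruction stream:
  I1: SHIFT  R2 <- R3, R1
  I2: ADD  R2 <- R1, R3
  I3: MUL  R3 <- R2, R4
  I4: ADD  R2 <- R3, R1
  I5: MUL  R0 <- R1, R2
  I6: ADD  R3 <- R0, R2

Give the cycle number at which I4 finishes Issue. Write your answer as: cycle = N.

cycle = 10

c1: I1 issues→SHIFT
c2: I1 reads
c3: I1 exec-done
c4: I1 writes R2
c5: I2 issues→ADD
c6: I2 reads · I3 issues→MUL
c8: I2 exec-done
c9: I2 writes R2
c10: I3 reads · I4 issues→ADD
c16: I3 exec-done
c17: I3 writes R3
c18: I4 reads · I5 issues→MUL
c20: I4 exec-done
c21: I4 writes R2
c22: I5 reads · I6 issues→ADD
c28: I5 exec-done
c29: I5 writes R0
c30: I6 reads
c32: I6 exec-done
c33: I6 writes R3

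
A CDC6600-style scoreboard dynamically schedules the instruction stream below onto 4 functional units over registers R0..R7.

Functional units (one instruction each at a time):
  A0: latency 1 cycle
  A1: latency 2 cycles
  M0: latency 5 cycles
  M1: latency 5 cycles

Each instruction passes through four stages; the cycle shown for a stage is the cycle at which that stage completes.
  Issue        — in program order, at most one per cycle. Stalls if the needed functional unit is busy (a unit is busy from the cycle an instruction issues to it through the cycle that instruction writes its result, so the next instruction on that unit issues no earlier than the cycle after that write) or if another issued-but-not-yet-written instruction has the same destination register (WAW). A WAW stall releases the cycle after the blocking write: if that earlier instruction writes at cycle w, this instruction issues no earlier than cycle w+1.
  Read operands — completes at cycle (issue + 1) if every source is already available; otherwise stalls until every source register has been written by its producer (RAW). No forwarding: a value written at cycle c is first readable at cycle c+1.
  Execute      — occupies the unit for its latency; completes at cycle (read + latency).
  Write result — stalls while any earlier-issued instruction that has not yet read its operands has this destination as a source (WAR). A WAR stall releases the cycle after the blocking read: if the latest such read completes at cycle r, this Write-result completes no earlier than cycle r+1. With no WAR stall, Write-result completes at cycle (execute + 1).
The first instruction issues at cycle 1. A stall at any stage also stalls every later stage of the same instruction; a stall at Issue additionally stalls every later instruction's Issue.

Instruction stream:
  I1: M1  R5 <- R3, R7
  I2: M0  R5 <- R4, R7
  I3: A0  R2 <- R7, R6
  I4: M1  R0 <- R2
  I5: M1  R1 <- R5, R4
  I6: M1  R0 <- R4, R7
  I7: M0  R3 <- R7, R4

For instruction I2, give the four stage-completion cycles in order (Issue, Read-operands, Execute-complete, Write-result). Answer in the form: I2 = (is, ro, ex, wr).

I2 = (9, 10, 15, 16)

I1  is:1  ro:2  ex:7  wr:8
I2  is:9  ro:10  ex:15  wr:16  — WAW R5: wait I1 write@8
I3  is:10  ro:11  ex:12  wr:13
I4  is:11  ro:14  ex:19  wr:20  — RAW R2: wait I3 write@13
I5  is:21  ro:22  ex:27  wr:28  — struct: M1 busy until I4 writes@20
I6  is:29  ro:30  ex:35  wr:36  — struct: M1 busy until I5 writes@28
I7  is:30  ro:31  ex:36  wr:37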